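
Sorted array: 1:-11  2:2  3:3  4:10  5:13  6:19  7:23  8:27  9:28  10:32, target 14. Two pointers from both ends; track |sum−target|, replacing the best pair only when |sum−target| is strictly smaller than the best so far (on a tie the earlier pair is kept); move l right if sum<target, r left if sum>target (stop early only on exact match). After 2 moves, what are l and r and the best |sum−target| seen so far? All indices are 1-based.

l=1 r=10: -11+32=21 d=7 *, r--
l=1 r=9: -11+28=17 d=3 *, r--

l=1, r=8, best |Δ|=3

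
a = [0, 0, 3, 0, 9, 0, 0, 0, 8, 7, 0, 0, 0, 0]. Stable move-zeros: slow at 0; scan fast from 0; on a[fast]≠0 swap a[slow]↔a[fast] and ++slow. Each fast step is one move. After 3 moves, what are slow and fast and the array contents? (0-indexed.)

slow=1, fast=3, a=[3, 0, 0, 0, 9, 0, 0, 0, 8, 7, 0, 0, 0, 0]

(s=0,f=0) a[fast]=0 → fast++
(s=0,f=1) a[fast]=0 → fast++
(s=0,f=2) a[fast]=3≠0 swap→a[0]=3 → slow++,fast++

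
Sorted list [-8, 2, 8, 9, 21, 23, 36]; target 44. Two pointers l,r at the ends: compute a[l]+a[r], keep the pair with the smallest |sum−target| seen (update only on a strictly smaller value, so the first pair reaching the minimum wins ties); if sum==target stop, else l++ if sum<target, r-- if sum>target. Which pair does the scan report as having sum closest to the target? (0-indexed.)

pair (8, 36) with sum 44 (|Δ|=0)

l=0 r=6: -8+36=28 d=16 *, l++
l=1 r=6: 2+36=38 d=6 *, l++
l=2 r=6: 8+36=44 d=0 *, stop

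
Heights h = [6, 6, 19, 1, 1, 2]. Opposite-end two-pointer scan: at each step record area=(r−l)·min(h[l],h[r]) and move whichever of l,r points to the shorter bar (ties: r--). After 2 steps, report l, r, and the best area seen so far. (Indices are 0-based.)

[0,5] min(6,2)*5=10 best=10 * → r--
[0,4] min(6,1)*4=4 best=10 → r--

l=0, r=3, best area=10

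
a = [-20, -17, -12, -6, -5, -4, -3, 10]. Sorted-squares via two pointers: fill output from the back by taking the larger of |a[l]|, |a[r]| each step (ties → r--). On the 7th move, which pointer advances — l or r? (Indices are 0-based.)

l=0 r=7: |-20|>|10| out[7]=400, l++
l=1 r=7: |-17|>|10| out[6]=289, l++
l=2 r=7: |-12|>|10| out[5]=144, l++
l=3 r=7: |-6|<=|10| out[4]=100, r--
l=3 r=6: |-6|>|-3| out[3]=36, l++
l=4 r=6: |-5|>|-3| out[2]=25, l++
l=5 r=6: |-4|>|-3| out[1]=16, l++

l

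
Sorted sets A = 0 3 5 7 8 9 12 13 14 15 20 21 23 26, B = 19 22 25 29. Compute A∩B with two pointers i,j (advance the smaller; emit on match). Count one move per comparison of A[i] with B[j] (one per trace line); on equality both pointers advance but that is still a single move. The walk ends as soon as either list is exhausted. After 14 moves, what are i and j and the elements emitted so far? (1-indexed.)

i=13, j=3, emitted=[]

[i=1,j=1] 0<19 → i++
[i=2,j=1] 3<19 → i++
[i=3,j=1] 5<19 → i++
[i=4,j=1] 7<19 → i++
[i=5,j=1] 8<19 → i++
[i=6,j=1] 9<19 → i++
[i=7,j=1] 12<19 → i++
[i=8,j=1] 13<19 → i++
[i=9,j=1] 14<19 → i++
[i=10,j=1] 15<19 → i++
[i=11,j=1] 20>19 → j++
[i=11,j=2] 20<22 → i++
[i=12,j=2] 21<22 → i++
[i=13,j=2] 23>22 → j++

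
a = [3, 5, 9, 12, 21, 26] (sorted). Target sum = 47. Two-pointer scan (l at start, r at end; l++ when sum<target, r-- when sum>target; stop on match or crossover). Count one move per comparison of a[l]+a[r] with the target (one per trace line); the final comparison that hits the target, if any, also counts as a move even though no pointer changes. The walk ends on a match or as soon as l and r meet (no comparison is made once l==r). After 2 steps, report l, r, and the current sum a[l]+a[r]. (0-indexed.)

[0,5] 3+26=29 <47 → l++
[1,5] 5+26=31 <47 → l++

l=2, r=5, sum=35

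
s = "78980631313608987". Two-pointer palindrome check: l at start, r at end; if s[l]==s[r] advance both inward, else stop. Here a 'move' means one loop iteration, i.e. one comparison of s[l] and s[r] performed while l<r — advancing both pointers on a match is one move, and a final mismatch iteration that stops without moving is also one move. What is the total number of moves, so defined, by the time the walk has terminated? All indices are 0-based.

l=0 r=16: '7'=='7', l++,r--
l=1 r=15: '8'=='8', l++,r--
l=2 r=14: '9'=='9', l++,r--
l=3 r=13: '8'=='8', l++,r--
l=4 r=12: '0'=='0', l++,r--
l=5 r=11: '6'=='6', l++,r--
l=6 r=10: '3'=='3', l++,r--
l=7 r=9: '1'=='1', l++,r--

8 moves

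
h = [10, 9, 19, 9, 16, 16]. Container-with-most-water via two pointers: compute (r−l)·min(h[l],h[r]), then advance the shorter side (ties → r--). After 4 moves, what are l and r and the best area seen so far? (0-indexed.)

l=2, r=3, best area=50

l=0 r=5: min(10,16)*5=50 best=50 *, l++
l=1 r=5: min(9,16)*4=36 best=50, l++
l=2 r=5: min(19,16)*3=48 best=50, r--
l=2 r=4: min(19,16)*2=32 best=50, r--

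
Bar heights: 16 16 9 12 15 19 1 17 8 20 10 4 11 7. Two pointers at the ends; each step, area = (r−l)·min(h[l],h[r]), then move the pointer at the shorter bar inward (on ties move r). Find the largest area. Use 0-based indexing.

max area = 144

[0,13] min(16,7)*13=91 best=91 * → r--
[0,12] min(16,11)*12=132 best=132 * → r--
[0,11] min(16,4)*11=44 best=132 → r--
[0,10] min(16,10)*10=100 best=132 → r--
[0,9] min(16,20)*9=144 best=144 * → l++
[1,9] min(16,20)*8=128 best=144 → l++
[2,9] min(9,20)*7=63 best=144 → l++
[3,9] min(12,20)*6=72 best=144 → l++
[4,9] min(15,20)*5=75 best=144 → l++
[5,9] min(19,20)*4=76 best=144 → l++
[6,9] min(1,20)*3=3 best=144 → l++
[7,9] min(17,20)*2=34 best=144 → l++
[8,9] min(8,20)*1=8 best=144 → l++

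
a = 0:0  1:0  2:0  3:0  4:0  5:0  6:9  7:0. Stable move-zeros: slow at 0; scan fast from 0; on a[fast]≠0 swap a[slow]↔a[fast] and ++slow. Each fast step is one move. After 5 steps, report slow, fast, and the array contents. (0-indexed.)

slow=0, fast=5, a=[0, 0, 0, 0, 0, 0, 9, 0]

(s=0,f=0) a[fast]=0 → fast++
(s=0,f=1) a[fast]=0 → fast++
(s=0,f=2) a[fast]=0 → fast++
(s=0,f=3) a[fast]=0 → fast++
(s=0,f=4) a[fast]=0 → fast++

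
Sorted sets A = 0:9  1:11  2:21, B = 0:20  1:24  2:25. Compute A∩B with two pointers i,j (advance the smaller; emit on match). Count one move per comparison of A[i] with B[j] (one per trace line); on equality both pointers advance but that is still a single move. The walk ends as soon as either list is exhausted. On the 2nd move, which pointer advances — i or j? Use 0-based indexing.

[i=0,j=0] 9<20 → i++
[i=1,j=0] 11<20 → i++

i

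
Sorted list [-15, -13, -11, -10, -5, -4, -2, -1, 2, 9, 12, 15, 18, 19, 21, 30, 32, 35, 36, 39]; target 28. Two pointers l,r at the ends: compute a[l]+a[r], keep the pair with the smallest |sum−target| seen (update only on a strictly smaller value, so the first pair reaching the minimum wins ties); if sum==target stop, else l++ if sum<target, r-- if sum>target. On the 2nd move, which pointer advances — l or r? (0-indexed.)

l=0 r=19: -15+39=24 d=4 *, l++
l=1 r=19: -13+39=26 d=2 *, l++

l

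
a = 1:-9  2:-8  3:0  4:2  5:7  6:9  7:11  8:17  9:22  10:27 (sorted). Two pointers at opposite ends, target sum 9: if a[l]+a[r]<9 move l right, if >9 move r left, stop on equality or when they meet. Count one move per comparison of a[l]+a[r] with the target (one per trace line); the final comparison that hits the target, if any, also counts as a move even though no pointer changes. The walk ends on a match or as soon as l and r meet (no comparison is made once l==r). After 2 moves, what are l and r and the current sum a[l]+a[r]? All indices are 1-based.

l=1, r=8, sum=8

[1,10] -9+27=18 >9 → r--
[1,9] -9+22=13 >9 → r--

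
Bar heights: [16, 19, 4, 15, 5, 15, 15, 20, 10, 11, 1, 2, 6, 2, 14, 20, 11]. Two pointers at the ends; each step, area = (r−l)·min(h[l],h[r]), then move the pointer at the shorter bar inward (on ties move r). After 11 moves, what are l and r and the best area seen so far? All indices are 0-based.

[0,16] min(16,11)*16=176 best=176 * → r--
[0,15] min(16,20)*15=240 best=240 * → l++
[1,15] min(19,20)*14=266 best=266 * → l++
[2,15] min(4,20)*13=52 best=266 → l++
[3,15] min(15,20)*12=180 best=266 → l++
[4,15] min(5,20)*11=55 best=266 → l++
[5,15] min(15,20)*10=150 best=266 → l++
[6,15] min(15,20)*9=135 best=266 → l++
[7,15] min(20,20)*8=160 best=266 → r--
[7,14] min(20,14)*7=98 best=266 → r--
[7,13] min(20,2)*6=12 best=266 → r--

l=7, r=12, best area=266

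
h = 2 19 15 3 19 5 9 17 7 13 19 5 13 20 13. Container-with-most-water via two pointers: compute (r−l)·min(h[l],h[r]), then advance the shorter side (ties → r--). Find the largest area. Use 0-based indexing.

max area = 228

[0,14] min(2,13)*14=28 best=28 * → l++
[1,14] min(19,13)*13=169 best=169 * → r--
[1,13] min(19,20)*12=228 best=228 * → l++
[2,13] min(15,20)*11=165 best=228 → l++
[3,13] min(3,20)*10=30 best=228 → l++
[4,13] min(19,20)*9=171 best=228 → l++
[5,13] min(5,20)*8=40 best=228 → l++
[6,13] min(9,20)*7=63 best=228 → l++
[7,13] min(17,20)*6=102 best=228 → l++
[8,13] min(7,20)*5=35 best=228 → l++
[9,13] min(13,20)*4=52 best=228 → l++
[10,13] min(19,20)*3=57 best=228 → l++
[11,13] min(5,20)*2=10 best=228 → l++
[12,13] min(13,20)*1=13 best=228 → l++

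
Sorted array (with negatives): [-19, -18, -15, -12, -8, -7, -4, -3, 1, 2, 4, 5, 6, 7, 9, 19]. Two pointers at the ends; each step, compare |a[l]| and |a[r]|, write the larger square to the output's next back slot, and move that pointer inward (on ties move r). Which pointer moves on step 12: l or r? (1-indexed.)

r

l=1 r=16: |-19|<=|19| out[16]=361, r--
l=1 r=15: |-19|>|9| out[15]=361, l++
l=2 r=15: |-18|>|9| out[14]=324, l++
l=3 r=15: |-15|>|9| out[13]=225, l++
l=4 r=15: |-12|>|9| out[12]=144, l++
l=5 r=15: |-8|<=|9| out[11]=81, r--
l=5 r=14: |-8|>|7| out[10]=64, l++
l=6 r=14: |-7|<=|7| out[9]=49, r--
l=6 r=13: |-7|>|6| out[8]=49, l++
l=7 r=13: |-4|<=|6| out[7]=36, r--
l=7 r=12: |-4|<=|5| out[6]=25, r--
l=7 r=11: |-4|<=|4| out[5]=16, r--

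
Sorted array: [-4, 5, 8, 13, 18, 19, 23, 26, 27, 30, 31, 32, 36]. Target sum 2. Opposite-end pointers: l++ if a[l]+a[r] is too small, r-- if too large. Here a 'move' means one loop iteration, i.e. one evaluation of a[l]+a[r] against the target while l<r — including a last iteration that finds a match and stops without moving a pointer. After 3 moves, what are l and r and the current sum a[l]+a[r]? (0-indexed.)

l=0 r=12: -4+36=32 >2, r--
l=0 r=11: -4+32=28 >2, r--
l=0 r=10: -4+31=27 >2, r--

l=0, r=9, sum=26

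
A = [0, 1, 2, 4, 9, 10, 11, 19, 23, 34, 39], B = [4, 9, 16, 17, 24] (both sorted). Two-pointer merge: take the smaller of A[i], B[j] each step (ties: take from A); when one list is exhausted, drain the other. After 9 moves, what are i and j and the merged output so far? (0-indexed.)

i=7, j=2, merged so far=[0, 1, 2, 4, 4, 9, 9, 10, 11]

[i=0,j=0] A[i]=0<=B[j]=4 take 0 → i++
[i=1,j=0] A[i]=1<=B[j]=4 take 1 → i++
[i=2,j=0] A[i]=2<=B[j]=4 take 2 → i++
[i=3,j=0] A[i]=4<=B[j]=4 take 4 → i++
[i=4,j=0] A[i]=9>B[j]=4 take 4 → j++
[i=4,j=1] A[i]=9<=B[j]=9 take 9 → i++
[i=5,j=1] A[i]=10>B[j]=9 take 9 → j++
[i=5,j=2] A[i]=10<=B[j]=16 take 10 → i++
[i=6,j=2] A[i]=11<=B[j]=16 take 11 → i++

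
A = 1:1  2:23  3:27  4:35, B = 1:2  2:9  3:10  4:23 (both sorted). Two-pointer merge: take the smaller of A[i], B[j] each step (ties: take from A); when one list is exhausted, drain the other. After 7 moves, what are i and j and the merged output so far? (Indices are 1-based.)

[i=1,j=1] A[i]=1<=B[j]=2 take 1 → i++
[i=2,j=1] A[i]=23>B[j]=2 take 2 → j++
[i=2,j=2] A[i]=23>B[j]=9 take 9 → j++
[i=2,j=3] A[i]=23>B[j]=10 take 10 → j++
[i=2,j=4] A[i]=23<=B[j]=23 take 23 → i++
[i=3,j=4] A[i]=27>B[j]=23 take 23 → j++
[i=3,j=5] B done, take A[i]=27 → i++

i=4, j=5, merged so far=[1, 2, 9, 10, 23, 23, 27]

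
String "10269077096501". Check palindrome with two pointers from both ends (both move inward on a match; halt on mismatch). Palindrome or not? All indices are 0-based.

l=0 r=13: '1'=='1', l++,r--
l=1 r=12: '0'=='0', l++,r--
l=2 r=11: '2'!='5', stop

not a palindrome (mismatch at 2,11)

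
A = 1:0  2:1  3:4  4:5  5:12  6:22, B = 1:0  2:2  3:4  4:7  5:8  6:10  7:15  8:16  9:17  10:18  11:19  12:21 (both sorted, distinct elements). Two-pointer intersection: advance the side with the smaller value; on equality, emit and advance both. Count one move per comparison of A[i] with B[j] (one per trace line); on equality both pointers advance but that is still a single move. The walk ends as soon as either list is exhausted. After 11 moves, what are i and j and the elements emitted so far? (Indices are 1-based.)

i=6, j=9, emitted=[0, 4]

i=1 j=1: 0==0 emit, i++,j++
i=2 j=2: 1<2, i++
i=3 j=2: 4>2, j++
i=3 j=3: 4==4 emit, i++,j++
i=4 j=4: 5<7, i++
i=5 j=4: 12>7, j++
i=5 j=5: 12>8, j++
i=5 j=6: 12>10, j++
i=5 j=7: 12<15, i++
i=6 j=7: 22>15, j++
i=6 j=8: 22>16, j++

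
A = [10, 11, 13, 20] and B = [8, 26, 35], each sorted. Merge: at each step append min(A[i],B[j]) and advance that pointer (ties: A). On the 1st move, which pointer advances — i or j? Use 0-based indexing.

j

[i=0,j=0] A[i]=10>B[j]=8 take 8 → j++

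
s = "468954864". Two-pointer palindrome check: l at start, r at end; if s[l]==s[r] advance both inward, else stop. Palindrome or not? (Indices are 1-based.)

l=1 r=9: '4'=='4', l++,r--
l=2 r=8: '6'=='6', l++,r--
l=3 r=7: '8'=='8', l++,r--
l=4 r=6: '9'!='4', stop

not a palindrome (mismatch at 4,6)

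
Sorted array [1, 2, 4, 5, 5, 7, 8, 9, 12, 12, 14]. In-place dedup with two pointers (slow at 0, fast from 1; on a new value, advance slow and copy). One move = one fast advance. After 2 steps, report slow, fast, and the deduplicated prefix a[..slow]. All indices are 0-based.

(s=0,f=1) a[fast]=2≠a[slow]=1 write a[1]=2 → slow++,fast++
(s=1,f=2) a[fast]=4≠a[slow]=2 write a[2]=4 → slow++,fast++

slow=2, fast=3, prefix=[1, 2, 4]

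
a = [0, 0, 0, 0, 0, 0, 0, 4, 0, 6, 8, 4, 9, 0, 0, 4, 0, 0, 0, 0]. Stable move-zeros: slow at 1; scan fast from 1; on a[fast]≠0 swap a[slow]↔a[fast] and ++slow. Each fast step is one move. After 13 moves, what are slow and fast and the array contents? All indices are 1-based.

slow=1 fast=1: a[fast]=0, fast++
slow=1 fast=2: a[fast]=0, fast++
slow=1 fast=3: a[fast]=0, fast++
slow=1 fast=4: a[fast]=0, fast++
slow=1 fast=5: a[fast]=0, fast++
slow=1 fast=6: a[fast]=0, fast++
slow=1 fast=7: a[fast]=0, fast++
slow=1 fast=8: a[fast]=4≠0 swap→a[1]=4, slow++,fast++
slow=2 fast=9: a[fast]=0, fast++
slow=2 fast=10: a[fast]=6≠0 swap→a[2]=6, slow++,fast++
slow=3 fast=11: a[fast]=8≠0 swap→a[3]=8, slow++,fast++
slow=4 fast=12: a[fast]=4≠0 swap→a[4]=4, slow++,fast++
slow=5 fast=13: a[fast]=9≠0 swap→a[5]=9, slow++,fast++

slow=6, fast=14, a=[4, 6, 8, 4, 9, 0, 0, 0, 0, 0, 0, 0, 0, 0, 0, 4, 0, 0, 0, 0]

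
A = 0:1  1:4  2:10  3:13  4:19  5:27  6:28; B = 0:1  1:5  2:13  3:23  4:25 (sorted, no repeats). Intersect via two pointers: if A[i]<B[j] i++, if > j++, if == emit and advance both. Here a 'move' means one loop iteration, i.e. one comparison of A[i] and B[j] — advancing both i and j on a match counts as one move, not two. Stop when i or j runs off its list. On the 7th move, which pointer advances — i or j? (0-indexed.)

j

i=0 j=0: 1==1 emit, i++,j++
i=1 j=1: 4<5, i++
i=2 j=1: 10>5, j++
i=2 j=2: 10<13, i++
i=3 j=2: 13==13 emit, i++,j++
i=4 j=3: 19<23, i++
i=5 j=3: 27>23, j++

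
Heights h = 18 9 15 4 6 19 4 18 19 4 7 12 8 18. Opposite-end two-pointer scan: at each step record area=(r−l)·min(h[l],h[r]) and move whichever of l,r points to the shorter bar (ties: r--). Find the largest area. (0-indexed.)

[0,13] min(18,18)*13=234 best=234 * → r--
[0,12] min(18,8)*12=96 best=234 → r--
[0,11] min(18,12)*11=132 best=234 → r--
[0,10] min(18,7)*10=70 best=234 → r--
[0,9] min(18,4)*9=36 best=234 → r--
[0,8] min(18,19)*8=144 best=234 → l++
[1,8] min(9,19)*7=63 best=234 → l++
[2,8] min(15,19)*6=90 best=234 → l++
[3,8] min(4,19)*5=20 best=234 → l++
[4,8] min(6,19)*4=24 best=234 → l++
[5,8] min(19,19)*3=57 best=234 → r--
[5,7] min(19,18)*2=36 best=234 → r--
[5,6] min(19,4)*1=4 best=234 → r--

max area = 234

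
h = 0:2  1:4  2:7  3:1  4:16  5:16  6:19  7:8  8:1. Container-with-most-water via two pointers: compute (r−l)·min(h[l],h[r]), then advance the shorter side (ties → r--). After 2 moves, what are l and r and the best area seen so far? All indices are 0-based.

l=0 r=8: min(2,1)*8=8 best=8 *, r--
l=0 r=7: min(2,8)*7=14 best=14 *, l++

l=1, r=7, best area=14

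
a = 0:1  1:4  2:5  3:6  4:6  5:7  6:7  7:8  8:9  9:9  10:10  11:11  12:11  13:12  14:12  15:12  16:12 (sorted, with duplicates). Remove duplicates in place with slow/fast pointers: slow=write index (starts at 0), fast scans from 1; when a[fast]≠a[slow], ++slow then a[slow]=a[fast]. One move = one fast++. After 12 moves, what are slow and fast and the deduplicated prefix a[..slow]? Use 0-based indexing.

(s=0,f=1) a[fast]=4≠a[slow]=1 write a[1]=4 → slow++,fast++
(s=1,f=2) a[fast]=5≠a[slow]=4 write a[2]=5 → slow++,fast++
(s=2,f=3) a[fast]=6≠a[slow]=5 write a[3]=6 → slow++,fast++
(s=3,f=4) a[fast]=6=a[slow] dup → fast++
(s=3,f=5) a[fast]=7≠a[slow]=6 write a[4]=7 → slow++,fast++
(s=4,f=6) a[fast]=7=a[slow] dup → fast++
(s=4,f=7) a[fast]=8≠a[slow]=7 write a[5]=8 → slow++,fast++
(s=5,f=8) a[fast]=9≠a[slow]=8 write a[6]=9 → slow++,fast++
(s=6,f=9) a[fast]=9=a[slow] dup → fast++
(s=6,f=10) a[fast]=10≠a[slow]=9 write a[7]=10 → slow++,fast++
(s=7,f=11) a[fast]=11≠a[slow]=10 write a[8]=11 → slow++,fast++
(s=8,f=12) a[fast]=11=a[slow] dup → fast++

slow=8, fast=13, prefix=[1, 4, 5, 6, 7, 8, 9, 10, 11]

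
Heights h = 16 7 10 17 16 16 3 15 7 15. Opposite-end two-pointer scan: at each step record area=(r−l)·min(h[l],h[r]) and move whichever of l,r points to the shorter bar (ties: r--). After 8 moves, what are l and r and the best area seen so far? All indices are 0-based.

[0,9] min(16,15)*9=135 best=135 * → r--
[0,8] min(16,7)*8=56 best=135 → r--
[0,7] min(16,15)*7=105 best=135 → r--
[0,6] min(16,3)*6=18 best=135 → r--
[0,5] min(16,16)*5=80 best=135 → r--
[0,4] min(16,16)*4=64 best=135 → r--
[0,3] min(16,17)*3=48 best=135 → l++
[1,3] min(7,17)*2=14 best=135 → l++

l=2, r=3, best area=135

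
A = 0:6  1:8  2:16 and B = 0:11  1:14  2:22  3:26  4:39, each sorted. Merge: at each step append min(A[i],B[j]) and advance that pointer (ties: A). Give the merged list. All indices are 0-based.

[6, 8, 11, 14, 16, 22, 26, 39]

[i=0,j=0] A[i]=6<=B[j]=11 take 6 → i++
[i=1,j=0] A[i]=8<=B[j]=11 take 8 → i++
[i=2,j=0] A[i]=16>B[j]=11 take 11 → j++
[i=2,j=1] A[i]=16>B[j]=14 take 14 → j++
[i=2,j=2] A[i]=16<=B[j]=22 take 16 → i++
[i=3,j=2] A done, take B[j]=22 → j++
[i=3,j=3] A done, take B[j]=26 → j++
[i=3,j=4] A done, take B[j]=39 → j++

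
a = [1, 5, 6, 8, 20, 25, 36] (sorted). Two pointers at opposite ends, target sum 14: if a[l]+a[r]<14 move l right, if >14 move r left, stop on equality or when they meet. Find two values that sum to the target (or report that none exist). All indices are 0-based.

(6, 8)

l=0 r=6: 1+36=37 >14, r--
l=0 r=5: 1+25=26 >14, r--
l=0 r=4: 1+20=21 >14, r--
l=0 r=3: 1+8=9 <14, l++
l=1 r=3: 5+8=13 <14, l++
l=2 r=3: 6+8=14, found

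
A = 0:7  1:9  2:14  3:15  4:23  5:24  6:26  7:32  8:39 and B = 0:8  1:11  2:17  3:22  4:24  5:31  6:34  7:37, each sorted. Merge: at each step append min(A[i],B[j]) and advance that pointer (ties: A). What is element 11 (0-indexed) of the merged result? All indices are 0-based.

merged[11] = 26

[i=0,j=0] A[i]=7<=B[j]=8 take 7 → i++
[i=1,j=0] A[i]=9>B[j]=8 take 8 → j++
[i=1,j=1] A[i]=9<=B[j]=11 take 9 → i++
[i=2,j=1] A[i]=14>B[j]=11 take 11 → j++
[i=2,j=2] A[i]=14<=B[j]=17 take 14 → i++
[i=3,j=2] A[i]=15<=B[j]=17 take 15 → i++
[i=4,j=2] A[i]=23>B[j]=17 take 17 → j++
[i=4,j=3] A[i]=23>B[j]=22 take 22 → j++
[i=4,j=4] A[i]=23<=B[j]=24 take 23 → i++
[i=5,j=4] A[i]=24<=B[j]=24 take 24 → i++
[i=6,j=4] A[i]=26>B[j]=24 take 24 → j++
[i=6,j=5] A[i]=26<=B[j]=31 take 26 → i++
[i=7,j=5] A[i]=32>B[j]=31 take 31 → j++
[i=7,j=6] A[i]=32<=B[j]=34 take 32 → i++
[i=8,j=6] A[i]=39>B[j]=34 take 34 → j++
[i=8,j=7] A[i]=39>B[j]=37 take 37 → j++
[i=8,j=8] B done, take A[i]=39 → i++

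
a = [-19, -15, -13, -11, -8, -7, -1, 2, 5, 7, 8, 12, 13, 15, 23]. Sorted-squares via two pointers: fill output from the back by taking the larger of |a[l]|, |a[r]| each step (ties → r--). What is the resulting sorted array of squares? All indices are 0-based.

[1, 4, 25, 49, 49, 64, 64, 121, 144, 169, 169, 225, 225, 361, 529]

[0,14] |-19|<=|23| out[14]=529 → r--
[0,13] |-19|>|15| out[13]=361 → l++
[1,13] |-15|<=|15| out[12]=225 → r--
[1,12] |-15|>|13| out[11]=225 → l++
[2,12] |-13|<=|13| out[10]=169 → r--
[2,11] |-13|>|12| out[9]=169 → l++
[3,11] |-11|<=|12| out[8]=144 → r--
[3,10] |-11|>|8| out[7]=121 → l++
[4,10] |-8|<=|8| out[6]=64 → r--
[4,9] |-8|>|7| out[5]=64 → l++
[5,9] |-7|<=|7| out[4]=49 → r--
[5,8] |-7|>|5| out[3]=49 → l++
[6,8] |-1|<=|5| out[2]=25 → r--
[6,7] |-1|<=|2| out[1]=4 → r--
[6,6] |-1|<=|-1| out[0]=1 → r--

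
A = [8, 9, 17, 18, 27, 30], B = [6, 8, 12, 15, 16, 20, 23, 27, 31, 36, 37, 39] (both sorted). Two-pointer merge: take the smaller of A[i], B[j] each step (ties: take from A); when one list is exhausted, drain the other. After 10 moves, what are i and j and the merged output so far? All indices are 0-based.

[i=0,j=0] A[i]=8>B[j]=6 take 6 → j++
[i=0,j=1] A[i]=8<=B[j]=8 take 8 → i++
[i=1,j=1] A[i]=9>B[j]=8 take 8 → j++
[i=1,j=2] A[i]=9<=B[j]=12 take 9 → i++
[i=2,j=2] A[i]=17>B[j]=12 take 12 → j++
[i=2,j=3] A[i]=17>B[j]=15 take 15 → j++
[i=2,j=4] A[i]=17>B[j]=16 take 16 → j++
[i=2,j=5] A[i]=17<=B[j]=20 take 17 → i++
[i=3,j=5] A[i]=18<=B[j]=20 take 18 → i++
[i=4,j=5] A[i]=27>B[j]=20 take 20 → j++

i=4, j=6, merged so far=[6, 8, 8, 9, 12, 15, 16, 17, 18, 20]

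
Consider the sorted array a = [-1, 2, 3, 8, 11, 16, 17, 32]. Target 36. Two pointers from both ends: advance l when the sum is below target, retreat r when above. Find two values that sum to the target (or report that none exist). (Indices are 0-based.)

no pair

[0,7] -1+32=31 <36 → l++
[1,7] 2+32=34 <36 → l++
[2,7] 3+32=35 <36 → l++
[3,7] 8+32=40 >36 → r--
[3,6] 8+17=25 <36 → l++
[4,6] 11+17=28 <36 → l++
[5,6] 16+17=33 <36 → l++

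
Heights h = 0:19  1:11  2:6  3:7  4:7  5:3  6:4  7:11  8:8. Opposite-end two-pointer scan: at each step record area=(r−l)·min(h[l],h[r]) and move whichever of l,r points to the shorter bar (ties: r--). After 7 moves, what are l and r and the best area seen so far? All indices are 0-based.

l=0, r=1, best area=77

[0,8] min(19,8)*8=64 best=64 * → r--
[0,7] min(19,11)*7=77 best=77 * → r--
[0,6] min(19,4)*6=24 best=77 → r--
[0,5] min(19,3)*5=15 best=77 → r--
[0,4] min(19,7)*4=28 best=77 → r--
[0,3] min(19,7)*3=21 best=77 → r--
[0,2] min(19,6)*2=12 best=77 → r--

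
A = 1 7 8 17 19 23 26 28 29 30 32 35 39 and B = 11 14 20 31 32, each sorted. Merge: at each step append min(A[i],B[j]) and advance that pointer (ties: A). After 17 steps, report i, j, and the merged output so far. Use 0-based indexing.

i=12, j=5, merged so far=[1, 7, 8, 11, 14, 17, 19, 20, 23, 26, 28, 29, 30, 31, 32, 32, 35]

[i=0,j=0] A[i]=1<=B[j]=11 take 1 → i++
[i=1,j=0] A[i]=7<=B[j]=11 take 7 → i++
[i=2,j=0] A[i]=8<=B[j]=11 take 8 → i++
[i=3,j=0] A[i]=17>B[j]=11 take 11 → j++
[i=3,j=1] A[i]=17>B[j]=14 take 14 → j++
[i=3,j=2] A[i]=17<=B[j]=20 take 17 → i++
[i=4,j=2] A[i]=19<=B[j]=20 take 19 → i++
[i=5,j=2] A[i]=23>B[j]=20 take 20 → j++
[i=5,j=3] A[i]=23<=B[j]=31 take 23 → i++
[i=6,j=3] A[i]=26<=B[j]=31 take 26 → i++
[i=7,j=3] A[i]=28<=B[j]=31 take 28 → i++
[i=8,j=3] A[i]=29<=B[j]=31 take 29 → i++
[i=9,j=3] A[i]=30<=B[j]=31 take 30 → i++
[i=10,j=3] A[i]=32>B[j]=31 take 31 → j++
[i=10,j=4] A[i]=32<=B[j]=32 take 32 → i++
[i=11,j=4] A[i]=35>B[j]=32 take 32 → j++
[i=11,j=5] B done, take A[i]=35 → i++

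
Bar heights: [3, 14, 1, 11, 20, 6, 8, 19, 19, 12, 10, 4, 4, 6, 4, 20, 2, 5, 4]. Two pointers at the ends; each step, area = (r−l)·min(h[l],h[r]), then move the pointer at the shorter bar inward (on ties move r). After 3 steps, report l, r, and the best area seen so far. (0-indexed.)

l=1, r=16, best area=80

l=0 r=18: min(3,4)*18=54 best=54 *, l++
l=1 r=18: min(14,4)*17=68 best=68 *, r--
l=1 r=17: min(14,5)*16=80 best=80 *, r--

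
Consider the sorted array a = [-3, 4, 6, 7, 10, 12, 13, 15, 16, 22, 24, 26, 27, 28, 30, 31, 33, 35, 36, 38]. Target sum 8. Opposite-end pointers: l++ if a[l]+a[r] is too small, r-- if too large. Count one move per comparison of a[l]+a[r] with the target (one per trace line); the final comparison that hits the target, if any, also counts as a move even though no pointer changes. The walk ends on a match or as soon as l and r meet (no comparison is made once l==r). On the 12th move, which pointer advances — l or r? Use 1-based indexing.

r

[1,20] -3+38=35 >8 → r--
[1,19] -3+36=33 >8 → r--
[1,18] -3+35=32 >8 → r--
[1,17] -3+33=30 >8 → r--
[1,16] -3+31=28 >8 → r--
[1,15] -3+30=27 >8 → r--
[1,14] -3+28=25 >8 → r--
[1,13] -3+27=24 >8 → r--
[1,12] -3+26=23 >8 → r--
[1,11] -3+24=21 >8 → r--
[1,10] -3+22=19 >8 → r--
[1,9] -3+16=13 >8 → r--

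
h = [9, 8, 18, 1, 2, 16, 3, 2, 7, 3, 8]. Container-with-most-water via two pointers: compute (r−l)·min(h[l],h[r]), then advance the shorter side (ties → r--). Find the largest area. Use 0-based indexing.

l=0 r=10: min(9,8)*10=80 best=80 *, r--
l=0 r=9: min(9,3)*9=27 best=80, r--
l=0 r=8: min(9,7)*8=56 best=80, r--
l=0 r=7: min(9,2)*7=14 best=80, r--
l=0 r=6: min(9,3)*6=18 best=80, r--
l=0 r=5: min(9,16)*5=45 best=80, l++
l=1 r=5: min(8,16)*4=32 best=80, l++
l=2 r=5: min(18,16)*3=48 best=80, r--
l=2 r=4: min(18,2)*2=4 best=80, r--
l=2 r=3: min(18,1)*1=1 best=80, r--

max area = 80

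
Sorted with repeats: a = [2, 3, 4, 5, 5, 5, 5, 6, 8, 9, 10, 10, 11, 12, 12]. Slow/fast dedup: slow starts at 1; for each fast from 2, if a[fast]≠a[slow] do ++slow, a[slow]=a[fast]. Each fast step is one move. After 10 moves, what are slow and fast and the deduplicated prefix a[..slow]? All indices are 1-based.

slow=1 fast=2: a[fast]=3≠a[slow]=2 write a[2]=3, slow++,fast++
slow=2 fast=3: a[fast]=4≠a[slow]=3 write a[3]=4, slow++,fast++
slow=3 fast=4: a[fast]=5≠a[slow]=4 write a[4]=5, slow++,fast++
slow=4 fast=5: a[fast]=5=a[slow] dup, fast++
slow=4 fast=6: a[fast]=5=a[slow] dup, fast++
slow=4 fast=7: a[fast]=5=a[slow] dup, fast++
slow=4 fast=8: a[fast]=6≠a[slow]=5 write a[5]=6, slow++,fast++
slow=5 fast=9: a[fast]=8≠a[slow]=6 write a[6]=8, slow++,fast++
slow=6 fast=10: a[fast]=9≠a[slow]=8 write a[7]=9, slow++,fast++
slow=7 fast=11: a[fast]=10≠a[slow]=9 write a[8]=10, slow++,fast++

slow=8, fast=12, prefix=[2, 3, 4, 5, 6, 8, 9, 10]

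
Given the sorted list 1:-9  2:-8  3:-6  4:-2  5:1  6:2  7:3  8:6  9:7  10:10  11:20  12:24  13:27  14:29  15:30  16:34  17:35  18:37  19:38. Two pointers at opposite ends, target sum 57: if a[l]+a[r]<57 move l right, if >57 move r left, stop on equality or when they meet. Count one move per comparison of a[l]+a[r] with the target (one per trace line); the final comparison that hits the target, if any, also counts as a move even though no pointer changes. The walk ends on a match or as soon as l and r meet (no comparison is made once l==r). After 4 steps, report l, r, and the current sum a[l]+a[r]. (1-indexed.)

l=5, r=19, sum=39

l=1 r=19: -9+38=29 <57, l++
l=2 r=19: -8+38=30 <57, l++
l=3 r=19: -6+38=32 <57, l++
l=4 r=19: -2+38=36 <57, l++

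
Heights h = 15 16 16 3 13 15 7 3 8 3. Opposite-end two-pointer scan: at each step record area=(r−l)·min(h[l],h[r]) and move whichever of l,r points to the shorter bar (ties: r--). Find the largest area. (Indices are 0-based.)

[0,9] min(15,3)*9=27 best=27 * → r--
[0,8] min(15,8)*8=64 best=64 * → r--
[0,7] min(15,3)*7=21 best=64 → r--
[0,6] min(15,7)*6=42 best=64 → r--
[0,5] min(15,15)*5=75 best=75 * → r--
[0,4] min(15,13)*4=52 best=75 → r--
[0,3] min(15,3)*3=9 best=75 → r--
[0,2] min(15,16)*2=30 best=75 → l++
[1,2] min(16,16)*1=16 best=75 → r--

max area = 75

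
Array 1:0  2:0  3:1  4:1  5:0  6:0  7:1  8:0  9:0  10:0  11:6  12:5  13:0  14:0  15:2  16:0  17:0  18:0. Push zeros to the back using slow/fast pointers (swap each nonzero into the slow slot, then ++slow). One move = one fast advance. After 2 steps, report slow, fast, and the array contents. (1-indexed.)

slow=1, fast=3, a=[0, 0, 1, 1, 0, 0, 1, 0, 0, 0, 6, 5, 0, 0, 2, 0, 0, 0]

slow=1 fast=1: a[fast]=0, fast++
slow=1 fast=2: a[fast]=0, fast++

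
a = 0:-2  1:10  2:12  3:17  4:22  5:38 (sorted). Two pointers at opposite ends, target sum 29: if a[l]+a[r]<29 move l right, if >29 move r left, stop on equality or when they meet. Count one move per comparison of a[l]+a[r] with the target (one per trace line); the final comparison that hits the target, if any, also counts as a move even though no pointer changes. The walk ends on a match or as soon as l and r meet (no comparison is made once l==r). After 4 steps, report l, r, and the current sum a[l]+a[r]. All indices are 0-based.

l=2, r=3, sum=29

[0,5] -2+38=36 >29 → r--
[0,4] -2+22=20 <29 → l++
[1,4] 10+22=32 >29 → r--
[1,3] 10+17=27 <29 → l++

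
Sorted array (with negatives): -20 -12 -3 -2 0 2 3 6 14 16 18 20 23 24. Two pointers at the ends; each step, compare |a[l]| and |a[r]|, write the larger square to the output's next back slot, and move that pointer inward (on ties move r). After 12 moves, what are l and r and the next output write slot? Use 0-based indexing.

l=3, r=4, next write slot=1

[0,13] |-20|<=|24| out[13]=576 → r--
[0,12] |-20|<=|23| out[12]=529 → r--
[0,11] |-20|<=|20| out[11]=400 → r--
[0,10] |-20|>|18| out[10]=400 → l++
[1,10] |-12|<=|18| out[9]=324 → r--
[1,9] |-12|<=|16| out[8]=256 → r--
[1,8] |-12|<=|14| out[7]=196 → r--
[1,7] |-12|>|6| out[6]=144 → l++
[2,7] |-3|<=|6| out[5]=36 → r--
[2,6] |-3|<=|3| out[4]=9 → r--
[2,5] |-3|>|2| out[3]=9 → l++
[3,5] |-2|<=|2| out[2]=4 → r--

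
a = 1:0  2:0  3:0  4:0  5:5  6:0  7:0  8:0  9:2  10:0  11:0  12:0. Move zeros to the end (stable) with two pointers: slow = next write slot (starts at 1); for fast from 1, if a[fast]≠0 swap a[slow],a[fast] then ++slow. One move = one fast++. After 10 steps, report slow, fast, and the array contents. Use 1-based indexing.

slow=3, fast=11, a=[5, 2, 0, 0, 0, 0, 0, 0, 0, 0, 0, 0]

(s=1,f=1) a[fast]=0 → fast++
(s=1,f=2) a[fast]=0 → fast++
(s=1,f=3) a[fast]=0 → fast++
(s=1,f=4) a[fast]=0 → fast++
(s=1,f=5) a[fast]=5≠0 swap→a[1]=5 → slow++,fast++
(s=2,f=6) a[fast]=0 → fast++
(s=2,f=7) a[fast]=0 → fast++
(s=2,f=8) a[fast]=0 → fast++
(s=2,f=9) a[fast]=2≠0 swap→a[2]=2 → slow++,fast++
(s=3,f=10) a[fast]=0 → fast++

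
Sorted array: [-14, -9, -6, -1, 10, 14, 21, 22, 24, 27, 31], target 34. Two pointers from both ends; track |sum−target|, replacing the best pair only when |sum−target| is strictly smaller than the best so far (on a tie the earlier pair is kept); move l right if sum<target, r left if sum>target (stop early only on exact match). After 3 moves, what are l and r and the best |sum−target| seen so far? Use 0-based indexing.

l=3, r=10, best |Δ|=9

l=0 r=10: -14+31=17 d=17 *, l++
l=1 r=10: -9+31=22 d=12 *, l++
l=2 r=10: -6+31=25 d=9 *, l++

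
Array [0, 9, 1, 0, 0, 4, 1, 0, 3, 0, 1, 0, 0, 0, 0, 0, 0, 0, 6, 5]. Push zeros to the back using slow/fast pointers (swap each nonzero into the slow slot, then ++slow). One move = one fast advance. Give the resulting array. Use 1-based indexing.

[9, 1, 4, 1, 3, 1, 6, 5, 0, 0, 0, 0, 0, 0, 0, 0, 0, 0, 0, 0]

(s=1,f=1) a[fast]=0 → fast++
(s=1,f=2) a[fast]=9≠0 swap→a[1]=9 → slow++,fast++
(s=2,f=3) a[fast]=1≠0 swap→a[2]=1 → slow++,fast++
(s=3,f=4) a[fast]=0 → fast++
(s=3,f=5) a[fast]=0 → fast++
(s=3,f=6) a[fast]=4≠0 swap→a[3]=4 → slow++,fast++
(s=4,f=7) a[fast]=1≠0 swap→a[4]=1 → slow++,fast++
(s=5,f=8) a[fast]=0 → fast++
(s=5,f=9) a[fast]=3≠0 swap→a[5]=3 → slow++,fast++
(s=6,f=10) a[fast]=0 → fast++
(s=6,f=11) a[fast]=1≠0 swap→a[6]=1 → slow++,fast++
(s=7,f=12) a[fast]=0 → fast++
(s=7,f=13) a[fast]=0 → fast++
(s=7,f=14) a[fast]=0 → fast++
(s=7,f=15) a[fast]=0 → fast++
(s=7,f=16) a[fast]=0 → fast++
(s=7,f=17) a[fast]=0 → fast++
(s=7,f=18) a[fast]=0 → fast++
(s=7,f=19) a[fast]=6≠0 swap→a[7]=6 → slow++,fast++
(s=8,f=20) a[fast]=5≠0 swap→a[8]=5 → slow++,fast++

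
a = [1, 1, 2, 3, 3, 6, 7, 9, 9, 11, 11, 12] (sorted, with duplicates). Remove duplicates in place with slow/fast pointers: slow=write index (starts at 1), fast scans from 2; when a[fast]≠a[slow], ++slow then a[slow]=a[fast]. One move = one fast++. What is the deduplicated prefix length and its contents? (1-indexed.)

(s=1,f=2) a[fast]=1=a[slow] dup → fast++
(s=1,f=3) a[fast]=2≠a[slow]=1 write a[2]=2 → slow++,fast++
(s=2,f=4) a[fast]=3≠a[slow]=2 write a[3]=3 → slow++,fast++
(s=3,f=5) a[fast]=3=a[slow] dup → fast++
(s=3,f=6) a[fast]=6≠a[slow]=3 write a[4]=6 → slow++,fast++
(s=4,f=7) a[fast]=7≠a[slow]=6 write a[5]=7 → slow++,fast++
(s=5,f=8) a[fast]=9≠a[slow]=7 write a[6]=9 → slow++,fast++
(s=6,f=9) a[fast]=9=a[slow] dup → fast++
(s=6,f=10) a[fast]=11≠a[slow]=9 write a[7]=11 → slow++,fast++
(s=7,f=11) a[fast]=11=a[slow] dup → fast++
(s=7,f=12) a[fast]=12≠a[slow]=11 write a[8]=12 → slow++,fast++

length 8; prefix = [1, 2, 3, 6, 7, 9, 11, 12]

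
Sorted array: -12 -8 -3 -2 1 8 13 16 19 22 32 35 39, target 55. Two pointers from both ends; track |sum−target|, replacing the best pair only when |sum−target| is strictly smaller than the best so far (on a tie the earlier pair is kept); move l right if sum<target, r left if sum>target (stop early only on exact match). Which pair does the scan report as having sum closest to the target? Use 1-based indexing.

pair (16, 39) with sum 55 (|Δ|=0)

[1,13] -12+39=27 d=28 * → l++
[2,13] -8+39=31 d=24 * → l++
[3,13] -3+39=36 d=19 * → l++
[4,13] -2+39=37 d=18 * → l++
[5,13] 1+39=40 d=15 * → l++
[6,13] 8+39=47 d=8 * → l++
[7,13] 13+39=52 d=3 * → l++
[8,13] 16+39=55 d=0 * → stop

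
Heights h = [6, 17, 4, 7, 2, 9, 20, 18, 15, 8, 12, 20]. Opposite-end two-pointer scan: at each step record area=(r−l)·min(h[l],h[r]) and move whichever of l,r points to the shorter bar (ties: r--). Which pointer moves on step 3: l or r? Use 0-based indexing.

l

[0,11] min(6,20)*11=66 best=66 * → l++
[1,11] min(17,20)*10=170 best=170 * → l++
[2,11] min(4,20)*9=36 best=170 → l++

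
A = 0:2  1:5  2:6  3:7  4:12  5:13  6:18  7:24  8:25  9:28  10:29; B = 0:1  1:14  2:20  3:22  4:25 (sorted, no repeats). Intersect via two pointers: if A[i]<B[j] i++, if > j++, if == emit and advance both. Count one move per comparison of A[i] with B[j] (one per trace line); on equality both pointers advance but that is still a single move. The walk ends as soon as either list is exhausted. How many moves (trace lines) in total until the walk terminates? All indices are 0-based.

13 moves

[i=0,j=0] 2>1 → j++
[i=0,j=1] 2<14 → i++
[i=1,j=1] 5<14 → i++
[i=2,j=1] 6<14 → i++
[i=3,j=1] 7<14 → i++
[i=4,j=1] 12<14 → i++
[i=5,j=1] 13<14 → i++
[i=6,j=1] 18>14 → j++
[i=6,j=2] 18<20 → i++
[i=7,j=2] 24>20 → j++
[i=7,j=3] 24>22 → j++
[i=7,j=4] 24<25 → i++
[i=8,j=4] 25==25 emit → i++,j++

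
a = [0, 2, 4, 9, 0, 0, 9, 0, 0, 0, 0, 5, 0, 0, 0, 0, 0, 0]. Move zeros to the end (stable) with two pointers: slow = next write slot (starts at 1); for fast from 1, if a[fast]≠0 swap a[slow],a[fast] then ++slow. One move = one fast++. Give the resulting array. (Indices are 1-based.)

slow=1 fast=1: a[fast]=0, fast++
slow=1 fast=2: a[fast]=2≠0 swap→a[1]=2, slow++,fast++
slow=2 fast=3: a[fast]=4≠0 swap→a[2]=4, slow++,fast++
slow=3 fast=4: a[fast]=9≠0 swap→a[3]=9, slow++,fast++
slow=4 fast=5: a[fast]=0, fast++
slow=4 fast=6: a[fast]=0, fast++
slow=4 fast=7: a[fast]=9≠0 swap→a[4]=9, slow++,fast++
slow=5 fast=8: a[fast]=0, fast++
slow=5 fast=9: a[fast]=0, fast++
slow=5 fast=10: a[fast]=0, fast++
slow=5 fast=11: a[fast]=0, fast++
slow=5 fast=12: a[fast]=5≠0 swap→a[5]=5, slow++,fast++
slow=6 fast=13: a[fast]=0, fast++
slow=6 fast=14: a[fast]=0, fast++
slow=6 fast=15: a[fast]=0, fast++
slow=6 fast=16: a[fast]=0, fast++
slow=6 fast=17: a[fast]=0, fast++
slow=6 fast=18: a[fast]=0, fast++

[2, 4, 9, 9, 5, 0, 0, 0, 0, 0, 0, 0, 0, 0, 0, 0, 0, 0]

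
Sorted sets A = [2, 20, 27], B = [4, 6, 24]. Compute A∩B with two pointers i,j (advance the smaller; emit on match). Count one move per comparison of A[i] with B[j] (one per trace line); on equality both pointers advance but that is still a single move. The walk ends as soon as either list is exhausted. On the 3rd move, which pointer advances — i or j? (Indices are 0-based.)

[i=0,j=0] 2<4 → i++
[i=1,j=0] 20>4 → j++
[i=1,j=1] 20>6 → j++

j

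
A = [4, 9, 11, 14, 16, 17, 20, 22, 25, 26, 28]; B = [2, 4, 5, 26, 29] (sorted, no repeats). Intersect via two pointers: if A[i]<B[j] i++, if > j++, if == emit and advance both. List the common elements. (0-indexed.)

intersection = [4, 26]

i=0 j=0: 4>2, j++
i=0 j=1: 4==4 emit, i++,j++
i=1 j=2: 9>5, j++
i=1 j=3: 9<26, i++
i=2 j=3: 11<26, i++
i=3 j=3: 14<26, i++
i=4 j=3: 16<26, i++
i=5 j=3: 17<26, i++
i=6 j=3: 20<26, i++
i=7 j=3: 22<26, i++
i=8 j=3: 25<26, i++
i=9 j=3: 26==26 emit, i++,j++
i=10 j=4: 28<29, i++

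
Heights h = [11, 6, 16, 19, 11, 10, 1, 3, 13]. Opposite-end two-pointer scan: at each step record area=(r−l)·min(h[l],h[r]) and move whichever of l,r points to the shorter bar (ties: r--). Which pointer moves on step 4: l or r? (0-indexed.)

[0,8] min(11,13)*8=88 best=88 * → l++
[1,8] min(6,13)*7=42 best=88 → l++
[2,8] min(16,13)*6=78 best=88 → r--
[2,7] min(16,3)*5=15 best=88 → r--

r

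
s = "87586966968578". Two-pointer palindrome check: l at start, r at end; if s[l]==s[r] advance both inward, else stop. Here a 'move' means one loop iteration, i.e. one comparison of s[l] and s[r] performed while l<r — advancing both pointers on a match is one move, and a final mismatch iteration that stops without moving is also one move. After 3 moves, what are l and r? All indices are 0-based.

l=3, r=10

l=0 r=13: '8'=='8', l++,r--
l=1 r=12: '7'=='7', l++,r--
l=2 r=11: '5'=='5', l++,r--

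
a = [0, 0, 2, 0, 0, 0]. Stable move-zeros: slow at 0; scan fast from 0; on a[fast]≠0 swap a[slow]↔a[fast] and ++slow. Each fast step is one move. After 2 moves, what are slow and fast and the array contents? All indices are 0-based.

slow=0, fast=2, a=[0, 0, 2, 0, 0, 0]

slow=0 fast=0: a[fast]=0, fast++
slow=0 fast=1: a[fast]=0, fast++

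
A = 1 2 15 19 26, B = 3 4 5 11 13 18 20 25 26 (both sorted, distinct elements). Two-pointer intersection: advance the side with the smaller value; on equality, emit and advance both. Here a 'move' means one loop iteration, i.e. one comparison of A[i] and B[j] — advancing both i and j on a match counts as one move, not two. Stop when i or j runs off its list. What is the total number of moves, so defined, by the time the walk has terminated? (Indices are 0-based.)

13 moves

i=0 j=0: 1<3, i++
i=1 j=0: 2<3, i++
i=2 j=0: 15>3, j++
i=2 j=1: 15>4, j++
i=2 j=2: 15>5, j++
i=2 j=3: 15>11, j++
i=2 j=4: 15>13, j++
i=2 j=5: 15<18, i++
i=3 j=5: 19>18, j++
i=3 j=6: 19<20, i++
i=4 j=6: 26>20, j++
i=4 j=7: 26>25, j++
i=4 j=8: 26==26 emit, i++,j++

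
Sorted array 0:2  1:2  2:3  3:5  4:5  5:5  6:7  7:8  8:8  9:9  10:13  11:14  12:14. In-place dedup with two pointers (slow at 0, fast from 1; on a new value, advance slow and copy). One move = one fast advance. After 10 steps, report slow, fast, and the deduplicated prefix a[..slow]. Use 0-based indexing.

(s=0,f=1) a[fast]=2=a[slow] dup → fast++
(s=0,f=2) a[fast]=3≠a[slow]=2 write a[1]=3 → slow++,fast++
(s=1,f=3) a[fast]=5≠a[slow]=3 write a[2]=5 → slow++,fast++
(s=2,f=4) a[fast]=5=a[slow] dup → fast++
(s=2,f=5) a[fast]=5=a[slow] dup → fast++
(s=2,f=6) a[fast]=7≠a[slow]=5 write a[3]=7 → slow++,fast++
(s=3,f=7) a[fast]=8≠a[slow]=7 write a[4]=8 → slow++,fast++
(s=4,f=8) a[fast]=8=a[slow] dup → fast++
(s=4,f=9) a[fast]=9≠a[slow]=8 write a[5]=9 → slow++,fast++
(s=5,f=10) a[fast]=13≠a[slow]=9 write a[6]=13 → slow++,fast++

slow=6, fast=11, prefix=[2, 3, 5, 7, 8, 9, 13]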